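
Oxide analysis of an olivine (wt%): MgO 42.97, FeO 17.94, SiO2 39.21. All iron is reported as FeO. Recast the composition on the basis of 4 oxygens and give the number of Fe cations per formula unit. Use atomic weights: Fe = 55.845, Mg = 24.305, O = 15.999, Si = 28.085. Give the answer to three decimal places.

0.381 Fe apfu

MgO (M=40.304): mol = 1.06615; Mg = 1.06615, O = 1.06615.
FeO (M=71.844): mol = 0.24971; Fe = 0.24971, O = 0.24971.
SiO2 (M=60.083): mol = 0.65260; Si = 0.65260, O = 1.30520.
ΣO = 2.62106; factor = 4/ΣO = 1.52610.
Fe apfu = 0.24971 × 1.52610 = 0.381.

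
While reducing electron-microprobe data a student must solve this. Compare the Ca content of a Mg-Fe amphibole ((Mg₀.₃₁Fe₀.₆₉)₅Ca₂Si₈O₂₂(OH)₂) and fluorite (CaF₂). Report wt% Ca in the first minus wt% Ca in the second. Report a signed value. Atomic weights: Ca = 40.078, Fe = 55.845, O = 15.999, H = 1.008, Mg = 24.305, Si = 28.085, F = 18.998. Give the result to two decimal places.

-42.63 percentage points

Ca in (Mg₀.₃₁Fe₀.₆₉)₅Ca₂Si₈O₂₂(OH)₂: molar mass 921.166 g/mol; 2×40.078 = 80.156 g → 8.70 wt%.
Ca in CaF₂: molar mass 78.074 g/mol; 1×40.078 = 40.078 g → 51.33 wt%.
Difference = 8.70 − 51.33 = -42.63 percentage points.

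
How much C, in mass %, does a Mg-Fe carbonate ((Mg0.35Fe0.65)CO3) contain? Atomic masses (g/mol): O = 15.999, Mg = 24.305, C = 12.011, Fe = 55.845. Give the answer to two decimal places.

11.46 mass %

Formula mass = 0.35·24.305 + 0.65·55.845 + 1·12.011 + 3·15.999 = 104.814 g/mol, of which 12.011 g is C.
So C makes up 12.011/104.814 = 0.1146 of the mass, i.e. 11.46%.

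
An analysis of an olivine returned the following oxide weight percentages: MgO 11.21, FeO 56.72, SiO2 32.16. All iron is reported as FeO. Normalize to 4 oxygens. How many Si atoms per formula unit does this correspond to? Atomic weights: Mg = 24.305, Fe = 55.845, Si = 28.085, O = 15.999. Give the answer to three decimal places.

MgO (M=40.304): mol = 0.27814; Mg = 0.27814, O = 0.27814.
FeO (M=71.844): mol = 0.78949; Fe = 0.78949, O = 0.78949.
SiO2 (M=60.083): mol = 0.53526; Si = 0.53526, O = 1.07052.
ΣO = 2.13815; factor = 4/ΣO = 1.87078.
Si apfu = 0.53526 × 1.87078 = 1.001.

1.001 Si apfu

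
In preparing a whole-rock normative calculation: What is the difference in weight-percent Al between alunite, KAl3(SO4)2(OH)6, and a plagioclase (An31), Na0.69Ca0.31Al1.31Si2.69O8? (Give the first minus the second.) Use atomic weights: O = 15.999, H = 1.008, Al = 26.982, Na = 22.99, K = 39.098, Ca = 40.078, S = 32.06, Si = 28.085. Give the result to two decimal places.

6.31 percentage points

First mineral: 80.946 g Al in 414.198 g formula = 19.54 wt% Al.
Second mineral: 35.346 g Al in 267.174 g formula = 13.23 wt% Al.
19.54% − 13.23% gives a difference of 6.31 percentage points.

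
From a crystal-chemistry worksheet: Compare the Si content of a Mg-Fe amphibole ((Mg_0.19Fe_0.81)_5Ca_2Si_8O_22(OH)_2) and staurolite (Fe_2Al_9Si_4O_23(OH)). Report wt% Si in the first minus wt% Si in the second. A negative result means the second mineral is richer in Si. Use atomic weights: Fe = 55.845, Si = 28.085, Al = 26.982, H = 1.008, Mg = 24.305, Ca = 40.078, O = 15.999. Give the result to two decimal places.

First mineral: 224.680 g Si in 940.090 g formula = 23.90 wt% Si.
Second mineral: 112.340 g Si in 851.852 g formula = 13.19 wt% Si.
23.90% − 13.19% gives a difference of 10.71 percentage points.

10.71 percentage points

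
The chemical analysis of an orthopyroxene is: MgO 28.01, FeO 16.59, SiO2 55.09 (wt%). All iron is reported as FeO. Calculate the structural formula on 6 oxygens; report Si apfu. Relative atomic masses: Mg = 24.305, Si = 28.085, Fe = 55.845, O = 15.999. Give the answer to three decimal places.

1.993 Si apfu

MgO: 28.01/40.304 = 0.69497 mol → 0.69497 mol Mg, 0.69497 mol O.
FeO: 16.59/71.844 = 0.23092 mol → 0.23092 mol Fe, 0.23092 mol O.
SiO2: 55.09/60.083 = 0.91690 mol → 0.91690 mol Si, 1.83380 mol O.
Total oxygen = 2.75969 mol. Normalization factor = 6/2.75969 = 2.17416.
Si per 6 O = 0.91690 × 2.17416 = 1.993.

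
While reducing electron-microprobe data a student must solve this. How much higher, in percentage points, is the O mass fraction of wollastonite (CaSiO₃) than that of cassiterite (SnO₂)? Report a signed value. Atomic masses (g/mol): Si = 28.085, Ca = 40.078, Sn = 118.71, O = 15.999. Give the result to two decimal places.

O in CaSiO₃: molar mass 116.160 g/mol; 3×15.999 = 47.997 g → 41.32 wt%.
O in SnO₂: molar mass 150.708 g/mol; 2×15.999 = 31.998 g → 21.23 wt%.
Difference = 41.32 − 21.23 = 20.09 percentage points.

20.09 percentage points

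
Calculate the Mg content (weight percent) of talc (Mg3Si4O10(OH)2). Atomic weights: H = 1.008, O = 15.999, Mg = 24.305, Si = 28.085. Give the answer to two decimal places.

19.23 weight percent

M(Mg3Si4O10(OH)2) = 379.259 g/mol.
Mg contributes 3 × 24.305 = 72.915 g per mole.
72.915/379.259 = 0.1923 → 19.23%.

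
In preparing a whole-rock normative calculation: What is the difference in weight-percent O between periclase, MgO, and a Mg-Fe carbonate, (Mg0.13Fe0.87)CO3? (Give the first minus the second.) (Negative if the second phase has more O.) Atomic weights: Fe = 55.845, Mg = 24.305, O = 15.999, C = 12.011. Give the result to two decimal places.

-3.25 percentage points

O in MgO: molar mass 40.304 g/mol; 1×15.999 = 15.999 g → 39.70 wt%.
O in (Mg0.13Fe0.87)CO3: molar mass 111.753 g/mol; 3×15.999 = 47.997 g → 42.95 wt%.
Difference = 39.70 − 42.95 = -3.25 percentage points.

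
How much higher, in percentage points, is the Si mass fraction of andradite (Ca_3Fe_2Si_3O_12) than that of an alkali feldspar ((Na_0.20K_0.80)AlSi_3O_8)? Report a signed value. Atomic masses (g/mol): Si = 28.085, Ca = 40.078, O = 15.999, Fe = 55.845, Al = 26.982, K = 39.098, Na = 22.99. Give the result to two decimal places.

First mineral: 84.255 g Si in 508.167 g formula = 16.58 wt% Si.
Second mineral: 84.255 g Si in 275.105 g formula = 30.63 wt% Si.
16.58% − 30.63% gives a difference of -14.05 percentage points.

-14.05 percentage points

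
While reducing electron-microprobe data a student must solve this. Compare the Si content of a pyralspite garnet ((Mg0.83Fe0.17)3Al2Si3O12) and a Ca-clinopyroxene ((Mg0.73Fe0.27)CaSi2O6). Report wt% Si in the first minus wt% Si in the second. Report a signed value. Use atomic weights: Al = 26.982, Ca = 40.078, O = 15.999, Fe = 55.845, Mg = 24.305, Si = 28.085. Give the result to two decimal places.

-4.86 percentage points

M((Mg0.83Fe0.17)3Al2Si3O12) = 419.207 g/mol, so wt% Si = 84.255/419.207 × 100 = 20.10%.
M((Mg0.73Fe0.27)CaSi2O6) = 225.063 g/mol, so wt% Si = 56.170/225.063 × 100 = 24.96%.
20.10 − 24.96 = -4.86 pp.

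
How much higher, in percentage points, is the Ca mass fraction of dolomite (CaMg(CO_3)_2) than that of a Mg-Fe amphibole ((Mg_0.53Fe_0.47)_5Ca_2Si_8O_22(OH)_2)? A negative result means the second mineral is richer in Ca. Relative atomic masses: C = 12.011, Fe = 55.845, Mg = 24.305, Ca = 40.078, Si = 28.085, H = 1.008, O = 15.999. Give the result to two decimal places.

12.69 percentage points

First mineral: 40.078 g Ca in 184.399 g formula = 21.73 wt% Ca.
Second mineral: 80.156 g Ca in 886.472 g formula = 9.04 wt% Ca.
21.73% − 9.04% gives a difference of 12.69 percentage points.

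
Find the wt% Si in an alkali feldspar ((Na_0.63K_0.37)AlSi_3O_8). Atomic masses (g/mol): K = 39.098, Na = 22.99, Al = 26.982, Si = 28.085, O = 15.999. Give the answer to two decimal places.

31.42 mass %

M((Na_0.63K_0.37)AlSi_3O_8) = 268.179 g/mol.
Si contributes 3 × 28.085 = 84.255 g per mole.
84.255/268.179 = 0.3142 → 31.42%.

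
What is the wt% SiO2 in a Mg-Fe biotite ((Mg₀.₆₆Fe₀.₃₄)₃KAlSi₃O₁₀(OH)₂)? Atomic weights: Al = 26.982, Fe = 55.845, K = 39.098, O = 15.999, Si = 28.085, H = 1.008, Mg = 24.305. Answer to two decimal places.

Molar mass of (Mg₀.₆₆Fe₀.₃₄)₃KAlSi₃O₁₀(OH)₂ = 1.98×24.305 + 1.02×55.845 + 1×39.098 + 1×26.982 + 3×28.085 + 12×15.999 + 2×1.008 = 449.425 g/mol.
Each formula unit contains 3 Si, equivalent to 3/1 = 3.0000 mol SiO2.
M(SiO2) = 1×28.085 + 2×15.999 = 60.083 g/mol.
Mass of SiO2 per formula unit = 3.0000 × 60.083 = 180.249 g.
SiO2 wt% = 180.249 / 449.425 × 100 = 40.11%.

40.11 wt%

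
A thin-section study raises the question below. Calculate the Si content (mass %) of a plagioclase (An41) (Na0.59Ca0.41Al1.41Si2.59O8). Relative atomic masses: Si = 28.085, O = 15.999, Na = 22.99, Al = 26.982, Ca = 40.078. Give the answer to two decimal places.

Formula mass = 0.59*22.99 + 0.41*40.078 + 1.41*26.982 + 2.59*28.085 + 8*15.999 = 268.773 g/mol, of which 72.740 g is Si.
So Si makes up 72.740/268.773 = 0.2706 of the mass, i.e. 27.06%.

27.06 mass %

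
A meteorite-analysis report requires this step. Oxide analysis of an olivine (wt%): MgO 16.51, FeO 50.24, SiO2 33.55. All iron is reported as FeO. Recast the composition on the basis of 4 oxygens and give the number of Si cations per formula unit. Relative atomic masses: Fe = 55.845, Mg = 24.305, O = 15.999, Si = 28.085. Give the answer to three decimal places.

16.51 wt% MgO ÷ 40.304 g/mol = 0.40964 mol, giving 0.40964 Mg and 0.40964 O.
50.24 wt% FeO ÷ 71.844 g/mol = 0.69929 mol, giving 0.69929 Fe and 0.69929 O.
33.55 wt% SiO2 ÷ 60.083 g/mol = 0.55839 mol, giving 0.55839 Si and 1.11678 O.
Oxygen sums to 2.22571; scaling by 4/2.22571 = 1.79718 puts the formula on 4 O.
Si: 0.55839 × 1.79718 = 1.004 atoms per formula unit.

1.004 Si apfu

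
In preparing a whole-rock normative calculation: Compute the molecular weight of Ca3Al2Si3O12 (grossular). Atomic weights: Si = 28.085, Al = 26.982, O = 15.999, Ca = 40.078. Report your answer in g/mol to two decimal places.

The formula mass is the sum 3·40.078 + 2·26.982 + 3·28.085 + 12·15.999.

450.44 g/mol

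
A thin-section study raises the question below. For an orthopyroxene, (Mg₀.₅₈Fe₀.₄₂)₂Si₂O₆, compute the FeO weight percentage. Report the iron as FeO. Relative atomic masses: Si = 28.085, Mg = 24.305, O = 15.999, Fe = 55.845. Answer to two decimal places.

Molar mass of (Mg₀.₅₈Fe₀.₄₂)₂Si₂O₆ = 1.16*24.305 + 0.84*55.845 + 2*28.085 + 6*15.999 = 227.268 g/mol.
Each formula unit contains 0.84 Fe, equivalent to 0.84/1 = 0.8400 mol FeO.
M(FeO) = 1×55.845 + 1×15.999 = 71.844 g/mol.
Mass of FeO per formula unit = 0.8400 × 71.844 = 60.349 g.
FeO wt% = 60.349 / 227.268 × 100 = 26.55%.

26.55 wt%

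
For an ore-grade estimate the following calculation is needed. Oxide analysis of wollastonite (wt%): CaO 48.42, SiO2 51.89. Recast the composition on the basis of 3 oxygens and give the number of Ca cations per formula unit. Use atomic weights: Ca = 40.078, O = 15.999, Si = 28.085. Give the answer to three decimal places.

CaO: 48.42/56.077 = 0.86346 mol → 0.86346 mol Ca, 0.86346 mol O.
SiO2: 51.89/60.083 = 0.86364 mol → 0.86364 mol Si, 1.72728 mol O.
Total oxygen = 2.59074 mol. Normalization factor = 3/2.59074 = 1.15797.
Ca per 3 O = 0.86346 × 1.15797 = 1.000.

1.000 Ca apfu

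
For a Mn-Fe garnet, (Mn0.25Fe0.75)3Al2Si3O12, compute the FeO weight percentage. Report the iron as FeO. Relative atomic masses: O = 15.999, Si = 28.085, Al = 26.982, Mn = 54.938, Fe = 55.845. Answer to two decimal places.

Formula mass = 497.062 g/mol.
2.25 Fe → 2.2500 mol FeO per formula unit; M(FeO) = 71.844, so FeO mass = 161.649 g.
161.649/497.062 × 100 = 32.52 wt%.

32.52 wt%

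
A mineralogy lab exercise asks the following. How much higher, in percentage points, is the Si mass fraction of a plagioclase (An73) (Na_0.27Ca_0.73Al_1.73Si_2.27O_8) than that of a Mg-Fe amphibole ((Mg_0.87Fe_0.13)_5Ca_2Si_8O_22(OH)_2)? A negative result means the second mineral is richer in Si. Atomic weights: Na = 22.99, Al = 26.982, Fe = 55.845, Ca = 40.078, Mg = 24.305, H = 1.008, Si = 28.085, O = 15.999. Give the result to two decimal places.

First mineral: 63.753 g Si in 273.888 g formula = 23.28 wt% Si.
Second mineral: 224.680 g Si in 832.854 g formula = 26.98 wt% Si.
23.28% − 26.98% gives a difference of -3.70 percentage points.

-3.70 percentage points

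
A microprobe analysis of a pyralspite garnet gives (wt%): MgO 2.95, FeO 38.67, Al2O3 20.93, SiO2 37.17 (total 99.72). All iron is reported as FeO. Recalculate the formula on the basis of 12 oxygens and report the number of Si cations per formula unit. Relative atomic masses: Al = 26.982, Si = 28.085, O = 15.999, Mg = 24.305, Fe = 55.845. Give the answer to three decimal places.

3.012 Si apfu

MgO (M=40.304): mol = 0.07319; Mg = 0.07319, O = 0.07319.
FeO (M=71.844): mol = 0.53825; Fe = 0.53825, O = 0.53825.
Al2O3 (M=101.961): mol = 0.20527; Al = 0.41054, O = 0.61581.
SiO2 (M=60.083): mol = 0.61864; Si = 0.61864, O = 1.23728.
ΣO = 2.46453; factor = 12/ΣO = 4.86908.
Si apfu = 0.61864 × 4.86908 = 3.012.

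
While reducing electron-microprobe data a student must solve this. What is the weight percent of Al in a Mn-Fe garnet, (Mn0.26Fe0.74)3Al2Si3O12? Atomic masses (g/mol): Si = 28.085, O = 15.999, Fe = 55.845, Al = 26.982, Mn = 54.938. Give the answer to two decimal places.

10.86 weight percent

Molar mass of (Mn0.26Fe0.74)3Al2Si3O12: 0.78*54.938 + 2.22*55.845 + 2*26.982 + 3*28.085 + 12*15.999 = 497.035 g/mol.
Mass of Al per formula unit: 2 × 26.982 = 53.964 g.
Weight fraction Al = 53.964 / 497.035 = 0.1086.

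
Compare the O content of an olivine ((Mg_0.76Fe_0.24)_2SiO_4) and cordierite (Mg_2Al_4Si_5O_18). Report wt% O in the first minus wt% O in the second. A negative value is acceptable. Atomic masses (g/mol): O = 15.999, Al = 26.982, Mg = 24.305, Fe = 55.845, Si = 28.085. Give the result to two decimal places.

-8.16 percentage points

O in (Mg_0.76Fe_0.24)_2SiO_4: molar mass 155.830 g/mol; 4×15.999 = 63.996 g → 41.07 wt%.
O in Mg_2Al_4Si_5O_18: molar mass 584.945 g/mol; 18×15.999 = 287.982 g → 49.23 wt%.
Difference = 41.07 − 49.23 = -8.16 percentage points.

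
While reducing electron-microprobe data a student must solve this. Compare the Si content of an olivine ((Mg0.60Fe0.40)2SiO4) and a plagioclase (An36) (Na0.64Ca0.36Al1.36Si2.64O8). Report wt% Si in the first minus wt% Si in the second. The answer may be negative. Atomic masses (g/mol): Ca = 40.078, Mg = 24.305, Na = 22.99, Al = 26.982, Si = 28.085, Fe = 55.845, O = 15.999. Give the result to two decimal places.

-10.74 percentage points

M((Mg0.60Fe0.40)2SiO4) = 165.923 g/mol, so wt% Si = 28.085/165.923 × 100 = 16.93%.
M(Na0.64Ca0.36Al1.36Si2.64O8) = 267.974 g/mol, so wt% Si = 74.144/267.974 × 100 = 27.67%.
16.93 − 27.67 = -10.74 pp.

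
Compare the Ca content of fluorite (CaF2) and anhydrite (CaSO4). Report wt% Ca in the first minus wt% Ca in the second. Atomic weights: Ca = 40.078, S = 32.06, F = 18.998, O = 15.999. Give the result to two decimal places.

First mineral: 40.078 g Ca in 78.074 g formula = 51.33 wt% Ca.
Second mineral: 40.078 g Ca in 136.134 g formula = 29.44 wt% Ca.
51.33% − 29.44% gives a difference of 21.89 percentage points.

21.89 percentage points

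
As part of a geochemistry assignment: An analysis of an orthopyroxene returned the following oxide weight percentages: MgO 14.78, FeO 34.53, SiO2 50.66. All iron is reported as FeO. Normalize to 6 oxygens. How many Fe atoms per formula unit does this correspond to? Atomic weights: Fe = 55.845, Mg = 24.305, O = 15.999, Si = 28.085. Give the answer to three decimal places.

1.138 Fe apfu

14.78 wt% MgO ÷ 40.304 g/mol = 0.36671 mol, giving 0.36671 Mg and 0.36671 O.
34.53 wt% FeO ÷ 71.844 g/mol = 0.48062 mol, giving 0.48062 Fe and 0.48062 O.
50.66 wt% SiO2 ÷ 60.083 g/mol = 0.84317 mol, giving 0.84317 Si and 1.68634 O.
Oxygen sums to 2.53367; scaling by 6/2.53367 = 2.36811 puts the formula on 6 O.
Fe: 0.48062 × 2.36811 = 1.138 atoms per formula unit.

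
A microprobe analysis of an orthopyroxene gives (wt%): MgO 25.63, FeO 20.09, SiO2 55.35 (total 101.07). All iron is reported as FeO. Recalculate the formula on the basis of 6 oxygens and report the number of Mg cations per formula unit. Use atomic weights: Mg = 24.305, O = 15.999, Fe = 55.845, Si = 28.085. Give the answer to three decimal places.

1.383 Mg apfu

MgO (M=40.304): mol = 0.63592; Mg = 0.63592, O = 0.63592.
FeO (M=71.844): mol = 0.27963; Fe = 0.27963, O = 0.27963.
SiO2 (M=60.083): mol = 0.92123; Si = 0.92123, O = 1.84246.
ΣO = 2.75801; factor = 6/ΣO = 2.17548.
Mg apfu = 0.63592 × 2.17548 = 1.383.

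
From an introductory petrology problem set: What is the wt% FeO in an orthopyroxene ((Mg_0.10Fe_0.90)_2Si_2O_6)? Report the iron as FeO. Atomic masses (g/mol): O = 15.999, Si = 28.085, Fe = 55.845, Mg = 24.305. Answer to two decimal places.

Formula mass = 257.546 g/mol.
1.80 Fe → 1.8000 mol FeO per formula unit; M(FeO) = 71.844, so FeO mass = 129.319 g.
129.319/257.546 × 100 = 50.21 wt%.

50.21 wt%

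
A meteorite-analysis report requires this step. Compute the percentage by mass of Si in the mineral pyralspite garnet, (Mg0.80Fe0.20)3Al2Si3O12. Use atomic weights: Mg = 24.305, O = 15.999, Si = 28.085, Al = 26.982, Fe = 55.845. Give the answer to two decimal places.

19.96 wt%

Formula mass = 2.40*24.305 + 0.60*55.845 + 2*26.982 + 3*28.085 + 12*15.999 = 422.046 g/mol, of which 84.255 g is Si.
So Si makes up 84.255/422.046 = 0.1996 of the mass, i.e. 19.96%.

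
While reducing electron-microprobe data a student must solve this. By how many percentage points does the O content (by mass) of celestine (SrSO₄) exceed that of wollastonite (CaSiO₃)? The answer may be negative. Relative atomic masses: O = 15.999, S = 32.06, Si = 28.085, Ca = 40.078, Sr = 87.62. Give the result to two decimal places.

M(SrSO₄) = 183.676 g/mol, so wt% O = 63.996/183.676 × 100 = 34.84%.
M(CaSiO₃) = 116.160 g/mol, so wt% O = 47.997/116.160 × 100 = 41.32%.
34.84 − 41.32 = -6.48 pp.

-6.48 percentage points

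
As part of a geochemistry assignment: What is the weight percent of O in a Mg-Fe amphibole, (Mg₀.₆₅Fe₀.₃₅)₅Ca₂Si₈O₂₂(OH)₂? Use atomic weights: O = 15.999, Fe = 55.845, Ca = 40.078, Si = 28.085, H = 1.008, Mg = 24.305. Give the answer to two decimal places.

M((Mg₀.₆₅Fe₀.₃₅)₅Ca₂Si₈O₂₂(OH)₂) = 867.548 g/mol.
O contributes 24 × 15.999 = 383.976 g per mole.
383.976/867.548 = 0.4426 → 44.26%.

44.26 wt%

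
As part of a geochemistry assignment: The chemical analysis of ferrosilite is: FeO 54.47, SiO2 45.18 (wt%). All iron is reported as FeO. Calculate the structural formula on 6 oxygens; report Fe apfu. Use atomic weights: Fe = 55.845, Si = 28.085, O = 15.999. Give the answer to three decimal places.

54.47 wt% FeO ÷ 71.844 g/mol = 0.75817 mol, giving 0.75817 Fe and 0.75817 O.
45.18 wt% SiO2 ÷ 60.083 g/mol = 0.75196 mol, giving 0.75196 Si and 1.50392 O.
Oxygen sums to 2.26209; scaling by 6/2.26209 = 2.65241 puts the formula on 6 O.
Fe: 0.75817 × 2.65241 = 2.011 atoms per formula unit.

2.011 Fe apfu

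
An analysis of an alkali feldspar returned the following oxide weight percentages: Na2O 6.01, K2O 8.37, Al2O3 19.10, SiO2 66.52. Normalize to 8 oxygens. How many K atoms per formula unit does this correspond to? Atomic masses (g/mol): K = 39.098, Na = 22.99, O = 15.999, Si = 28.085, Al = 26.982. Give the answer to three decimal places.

0.480 K apfu

Na2O (M=61.979): mol = 0.09697; Na = 0.19394, O = 0.09697.
K2O (M=94.195): mol = 0.08886; K = 0.17772, O = 0.08886.
Al2O3 (M=101.961): mol = 0.18733; Al = 0.37466, O = 0.56199.
SiO2 (M=60.083): mol = 1.10714; Si = 1.10714, O = 2.21428.
ΣO = 2.96210; factor = 8/ΣO = 2.70079.
K apfu = 0.17772 × 2.70079 = 0.480.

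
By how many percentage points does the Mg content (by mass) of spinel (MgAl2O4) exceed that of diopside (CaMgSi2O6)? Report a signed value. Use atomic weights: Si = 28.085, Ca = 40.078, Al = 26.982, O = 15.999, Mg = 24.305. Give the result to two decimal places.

5.86 percentage points

First mineral: 24.305 g Mg in 142.265 g formula = 17.08 wt% Mg.
Second mineral: 24.305 g Mg in 216.547 g formula = 11.22 wt% Mg.
17.08% − 11.22% gives a difference of 5.86 percentage points.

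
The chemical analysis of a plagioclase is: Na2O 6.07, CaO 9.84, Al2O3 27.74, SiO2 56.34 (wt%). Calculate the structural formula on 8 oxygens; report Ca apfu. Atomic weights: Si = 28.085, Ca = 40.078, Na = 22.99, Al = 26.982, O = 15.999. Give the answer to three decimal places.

6.07 wt% Na2O ÷ 61.979 g/mol = 0.09794 mol, giving 0.19588 Na and 0.09794 O.
9.84 wt% CaO ÷ 56.077 g/mol = 0.17547 mol, giving 0.17547 Ca and 0.17547 O.
27.74 wt% Al2O3 ÷ 101.961 g/mol = 0.27206 mol, giving 0.54412 Al and 0.81618 O.
56.34 wt% SiO2 ÷ 60.083 g/mol = 0.93770 mol, giving 0.93770 Si and 1.87540 O.
Oxygen sums to 2.96499; scaling by 8/2.96499 = 2.69815 puts the formula on 8 O.
Ca: 0.17547 × 2.69815 = 0.473 atoms per formula unit.

0.473 Ca apfu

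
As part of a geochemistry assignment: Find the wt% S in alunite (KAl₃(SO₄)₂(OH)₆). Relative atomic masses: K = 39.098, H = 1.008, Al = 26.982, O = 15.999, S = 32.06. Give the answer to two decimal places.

Molar mass of KAl₃(SO₄)₂(OH)₆: 1*39.098 + 3*26.982 + 2*32.06 + 14*15.999 + 6*1.008 = 414.198 g/mol.
Mass of S per formula unit: 2 × 32.06 = 64.120 g.
Weight fraction S = 64.120 / 414.198 = 0.1548.

15.48 weight percent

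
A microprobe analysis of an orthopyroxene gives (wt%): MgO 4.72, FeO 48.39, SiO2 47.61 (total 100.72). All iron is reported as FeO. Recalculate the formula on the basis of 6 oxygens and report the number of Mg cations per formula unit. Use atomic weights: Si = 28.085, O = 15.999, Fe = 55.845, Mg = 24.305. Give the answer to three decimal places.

0.296 Mg apfu

4.72 wt% MgO ÷ 40.304 g/mol = 0.11711 mol, giving 0.11711 Mg and 0.11711 O.
48.39 wt% FeO ÷ 71.844 g/mol = 0.67354 mol, giving 0.67354 Fe and 0.67354 O.
47.61 wt% SiO2 ÷ 60.083 g/mol = 0.79240 mol, giving 0.79240 Si and 1.58480 O.
Oxygen sums to 2.37545; scaling by 6/2.37545 = 2.52584 puts the formula on 6 O.
Mg: 0.11711 × 2.52584 = 0.296 atoms per formula unit.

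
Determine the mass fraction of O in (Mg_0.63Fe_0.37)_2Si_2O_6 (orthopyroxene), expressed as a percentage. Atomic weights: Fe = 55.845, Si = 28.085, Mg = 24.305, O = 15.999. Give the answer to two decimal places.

Formula mass = 1.26*24.305 + 0.74*55.845 + 2*28.085 + 6*15.999 = 224.114 g/mol, of which 95.994 g is O.
So O makes up 95.994/224.114 = 0.4283 of the mass, i.e. 42.83%.

42.83 mass %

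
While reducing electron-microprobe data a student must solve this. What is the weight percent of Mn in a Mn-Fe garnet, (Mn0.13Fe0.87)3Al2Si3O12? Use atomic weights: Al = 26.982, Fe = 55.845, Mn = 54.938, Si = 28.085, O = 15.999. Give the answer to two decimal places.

M((Mn0.13Fe0.87)3Al2Si3O12) = 497.388 g/mol.
Mn contributes 0.39 × 54.938 = 21.426 g per mole.
21.426/497.388 = 0.0431 → 4.31%.

4.31 mass %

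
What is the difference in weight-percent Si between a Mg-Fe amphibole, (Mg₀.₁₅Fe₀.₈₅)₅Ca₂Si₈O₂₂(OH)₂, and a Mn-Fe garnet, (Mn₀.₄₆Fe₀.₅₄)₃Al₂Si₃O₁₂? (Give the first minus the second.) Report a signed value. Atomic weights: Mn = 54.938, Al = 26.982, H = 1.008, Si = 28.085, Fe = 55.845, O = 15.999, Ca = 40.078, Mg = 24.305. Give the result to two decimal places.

6.77 percentage points

Si in (Mg₀.₁₅Fe₀.₈₅)₅Ca₂Si₈O₂₂(OH)₂: molar mass 946.398 g/mol; 8×28.085 = 224.680 g → 23.74 wt%.
Si in (Mn₀.₄₆Fe₀.₅₄)₃Al₂Si₃O₁₂: molar mass 496.490 g/mol; 3×28.085 = 84.255 g → 16.97 wt%.
Difference = 23.74 − 16.97 = 6.77 percentage points.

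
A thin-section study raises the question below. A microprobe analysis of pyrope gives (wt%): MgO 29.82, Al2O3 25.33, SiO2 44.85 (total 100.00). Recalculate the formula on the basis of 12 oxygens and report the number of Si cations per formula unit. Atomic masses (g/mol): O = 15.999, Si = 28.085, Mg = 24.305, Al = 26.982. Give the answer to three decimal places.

3.008 Si apfu

MgO (M=40.304): mol = 0.73988; Mg = 0.73988, O = 0.73988.
Al2O3 (M=101.961): mol = 0.24843; Al = 0.49686, O = 0.74529.
SiO2 (M=60.083): mol = 0.74647; Si = 0.74647, O = 1.49294.
ΣO = 2.97811; factor = 12/ΣO = 4.02940.
Si apfu = 0.74647 × 4.02940 = 3.008.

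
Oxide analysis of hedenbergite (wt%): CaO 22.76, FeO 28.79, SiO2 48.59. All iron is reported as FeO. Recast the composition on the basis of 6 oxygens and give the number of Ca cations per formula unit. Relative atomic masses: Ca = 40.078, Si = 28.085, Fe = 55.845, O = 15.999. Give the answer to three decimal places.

1.005 Ca apfu

CaO: 22.76/56.077 = 0.40587 mol → 0.40587 mol Ca, 0.40587 mol O.
FeO: 28.79/71.844 = 0.40073 mol → 0.40073 mol Fe, 0.40073 mol O.
SiO2: 48.59/60.083 = 0.80871 mol → 0.80871 mol Si, 1.61742 mol O.
Total oxygen = 2.42402 mol. Normalization factor = 6/2.42402 = 2.47523.
Ca per 6 O = 0.40587 × 2.47523 = 1.005.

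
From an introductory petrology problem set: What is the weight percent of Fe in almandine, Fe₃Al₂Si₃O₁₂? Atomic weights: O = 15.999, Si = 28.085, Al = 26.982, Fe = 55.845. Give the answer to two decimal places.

M(Fe₃Al₂Si₃O₁₂) = 497.742 g/mol.
Fe contributes 3 × 55.845 = 167.535 g per mole.
167.535/497.742 = 0.3366 → 33.66%.

33.66 wt%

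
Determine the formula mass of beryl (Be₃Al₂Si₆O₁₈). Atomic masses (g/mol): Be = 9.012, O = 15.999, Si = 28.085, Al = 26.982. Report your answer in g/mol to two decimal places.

M = 3·9.012 + 2·26.982 + 6·28.085 + 18·15.999

537.49 g/mol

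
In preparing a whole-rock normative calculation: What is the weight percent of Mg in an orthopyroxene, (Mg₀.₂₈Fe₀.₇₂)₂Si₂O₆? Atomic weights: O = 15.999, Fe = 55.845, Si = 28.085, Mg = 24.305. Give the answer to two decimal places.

5.53 wt%

Formula mass = 0.56×24.305 + 1.44×55.845 + 2×28.085 + 6×15.999 = 246.192 g/mol, of which 13.611 g is Mg.
So Mg makes up 13.611/246.192 = 0.0553 of the mass, i.e. 5.53%.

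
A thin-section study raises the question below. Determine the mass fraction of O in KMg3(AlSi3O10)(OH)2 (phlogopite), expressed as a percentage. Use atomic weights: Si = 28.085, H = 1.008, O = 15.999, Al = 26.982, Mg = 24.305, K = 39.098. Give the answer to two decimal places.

Molar mass of KMg3(AlSi3O10)(OH)2: 1·39.098 + 3·24.305 + 1·26.982 + 3·28.085 + 12·15.999 + 2·1.008 = 417.254 g/mol.
Mass of O per formula unit: 12 × 15.999 = 191.988 g.
Weight fraction O = 191.988 / 417.254 = 0.4601.

46.01 mass %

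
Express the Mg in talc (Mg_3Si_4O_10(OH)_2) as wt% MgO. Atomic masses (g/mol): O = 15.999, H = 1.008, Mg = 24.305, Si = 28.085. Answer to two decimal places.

31.88 wt%

M(Mg_3Si_4O_10(OH)_2) = 379.259 g/mol; M(MgO) = 40.304 g/mol.
Moles MgO per formula unit = 3 Mg ÷ 1 = 3.0000.
MgO fraction = (3.0000 × 40.304) / 379.259 = 120.912/379.259 = 0.3188.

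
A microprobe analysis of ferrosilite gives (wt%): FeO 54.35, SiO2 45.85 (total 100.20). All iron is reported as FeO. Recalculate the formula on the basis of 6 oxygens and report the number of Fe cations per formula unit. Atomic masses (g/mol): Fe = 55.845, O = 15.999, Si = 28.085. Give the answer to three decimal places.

1.988 Fe apfu

54.35 wt% FeO ÷ 71.844 g/mol = 0.75650 mol, giving 0.75650 Fe and 0.75650 O.
45.85 wt% SiO2 ÷ 60.083 g/mol = 0.76311 mol, giving 0.76311 Si and 1.52622 O.
Oxygen sums to 2.28272; scaling by 6/2.28272 = 2.62844 puts the formula on 6 O.
Fe: 0.75650 × 2.62844 = 1.988 atoms per formula unit.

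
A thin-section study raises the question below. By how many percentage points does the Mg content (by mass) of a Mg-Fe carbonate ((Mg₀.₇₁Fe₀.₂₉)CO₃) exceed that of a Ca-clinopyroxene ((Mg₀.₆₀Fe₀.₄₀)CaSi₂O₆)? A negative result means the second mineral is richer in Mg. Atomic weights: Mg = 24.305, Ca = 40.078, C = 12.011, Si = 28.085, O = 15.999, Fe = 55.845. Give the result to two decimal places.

M((Mg₀.₇₁Fe₀.₂₉)CO₃) = 93.460 g/mol, so wt% Mg = 17.257/93.460 × 100 = 18.46%.
M((Mg₀.₆₀Fe₀.₄₀)CaSi₂O₆) = 229.163 g/mol, so wt% Mg = 14.583/229.163 × 100 = 6.36%.
18.46 − 6.36 = 12.10 pp.

12.10 percentage points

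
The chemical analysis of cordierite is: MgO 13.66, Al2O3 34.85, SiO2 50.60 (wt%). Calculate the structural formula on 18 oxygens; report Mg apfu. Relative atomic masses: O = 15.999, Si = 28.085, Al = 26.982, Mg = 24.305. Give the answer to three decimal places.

MgO (M=40.304): mol = 0.33892; Mg = 0.33892, O = 0.33892.
Al2O3 (M=101.961): mol = 0.34180; Al = 0.68360, O = 1.02540.
SiO2 (M=60.083): mol = 0.84217; Si = 0.84217, O = 1.68434.
ΣO = 3.04866; factor = 18/ΣO = 5.90423.
Mg apfu = 0.33892 × 5.90423 = 2.001.

2.001 Mg apfu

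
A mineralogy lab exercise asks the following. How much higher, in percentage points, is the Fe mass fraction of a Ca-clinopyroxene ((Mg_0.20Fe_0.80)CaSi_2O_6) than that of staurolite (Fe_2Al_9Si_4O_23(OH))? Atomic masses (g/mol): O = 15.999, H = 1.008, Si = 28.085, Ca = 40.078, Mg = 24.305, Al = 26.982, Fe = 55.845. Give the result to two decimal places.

First mineral: 44.676 g Fe in 241.779 g formula = 18.48 wt% Fe.
Second mineral: 111.690 g Fe in 851.852 g formula = 13.11 wt% Fe.
18.48% − 13.11% gives a difference of 5.37 percentage points.

5.37 percentage points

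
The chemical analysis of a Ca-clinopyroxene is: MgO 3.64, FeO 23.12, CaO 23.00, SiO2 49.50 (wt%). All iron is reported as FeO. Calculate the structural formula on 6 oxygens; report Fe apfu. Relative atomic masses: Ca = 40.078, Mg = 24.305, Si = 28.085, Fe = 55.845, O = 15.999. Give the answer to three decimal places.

0.782 Fe apfu

MgO: 3.64/40.304 = 0.09031 mol → 0.09031 mol Mg, 0.09031 mol O.
FeO: 23.12/71.844 = 0.32181 mol → 0.32181 mol Fe, 0.32181 mol O.
CaO: 23.00/56.077 = 0.41015 mol → 0.41015 mol Ca, 0.41015 mol O.
SiO2: 49.50/60.083 = 0.82386 mol → 0.82386 mol Si, 1.64772 mol O.
Total oxygen = 2.46999 mol. Normalization factor = 6/2.46999 = 2.42916.
Fe per 6 O = 0.32181 × 2.42916 = 0.782.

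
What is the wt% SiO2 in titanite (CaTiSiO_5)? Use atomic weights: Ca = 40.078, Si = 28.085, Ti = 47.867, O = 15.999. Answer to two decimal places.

30.65 wt%

M(CaTiSiO_5) = 196.025 g/mol; M(SiO2) = 60.083 g/mol.
Moles SiO2 per formula unit = 1 Si ÷ 1 = 1.0000.
SiO2 fraction = (1.0000 × 60.083) / 196.025 = 60.083/196.025 = 0.3065.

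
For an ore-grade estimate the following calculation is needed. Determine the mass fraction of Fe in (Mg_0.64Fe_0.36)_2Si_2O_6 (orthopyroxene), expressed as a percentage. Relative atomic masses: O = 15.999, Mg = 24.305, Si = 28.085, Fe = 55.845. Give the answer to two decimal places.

17.99 mass %

Formula mass = 1.28*24.305 + 0.72*55.845 + 2*28.085 + 6*15.999 = 223.483 g/mol, of which 40.208 g is Fe.
So Fe makes up 40.208/223.483 = 0.1799 of the mass, i.e. 17.99%.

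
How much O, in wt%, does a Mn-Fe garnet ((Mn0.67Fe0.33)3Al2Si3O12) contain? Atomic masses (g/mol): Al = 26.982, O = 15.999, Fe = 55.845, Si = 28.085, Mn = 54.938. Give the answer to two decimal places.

38.71 wt%

Formula mass = 2.01·54.938 + 0.99·55.845 + 2·26.982 + 3·28.085 + 12·15.999 = 495.919 g/mol, of which 191.988 g is O.
So O makes up 191.988/495.919 = 0.3871 of the mass, i.e. 38.71%.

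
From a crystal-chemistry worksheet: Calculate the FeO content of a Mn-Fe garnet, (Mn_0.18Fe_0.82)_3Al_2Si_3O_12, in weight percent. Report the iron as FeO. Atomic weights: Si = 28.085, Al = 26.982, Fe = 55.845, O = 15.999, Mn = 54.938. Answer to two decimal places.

Formula mass = 497.252 g/mol.
2.46 Fe → 2.4600 mol FeO per formula unit; M(FeO) = 71.844, so FeO mass = 176.736 g.
176.736/497.252 × 100 = 35.54 wt%.

35.54 wt%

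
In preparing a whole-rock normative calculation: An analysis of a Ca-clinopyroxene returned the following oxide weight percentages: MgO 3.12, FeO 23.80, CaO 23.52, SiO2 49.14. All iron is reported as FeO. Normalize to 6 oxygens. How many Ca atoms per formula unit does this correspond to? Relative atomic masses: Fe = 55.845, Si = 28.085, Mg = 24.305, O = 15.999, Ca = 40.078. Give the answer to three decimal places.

3.12 wt% MgO ÷ 40.304 g/mol = 0.07741 mol, giving 0.07741 Mg and 0.07741 O.
23.80 wt% FeO ÷ 71.844 g/mol = 0.33127 mol, giving 0.33127 Fe and 0.33127 O.
23.52 wt% CaO ÷ 56.077 g/mol = 0.41942 mol, giving 0.41942 Ca and 0.41942 O.
49.14 wt% SiO2 ÷ 60.083 g/mol = 0.81787 mol, giving 0.81787 Si and 1.63574 O.
Oxygen sums to 2.46384; scaling by 6/2.46384 = 2.43522 puts the formula on 6 O.
Ca: 0.41942 × 2.43522 = 1.021 atoms per formula unit.

1.021 Ca apfu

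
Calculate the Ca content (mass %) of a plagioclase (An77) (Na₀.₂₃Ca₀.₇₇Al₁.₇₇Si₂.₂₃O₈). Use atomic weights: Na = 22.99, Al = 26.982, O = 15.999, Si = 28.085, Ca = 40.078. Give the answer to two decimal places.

M(Na₀.₂₃Ca₀.₇₇Al₁.₇₇Si₂.₂₃O₈) = 274.527 g/mol.
Ca contributes 0.77 × 40.078 = 30.860 g per mole.
30.860/274.527 = 0.1124 → 11.24%.

11.24 mass %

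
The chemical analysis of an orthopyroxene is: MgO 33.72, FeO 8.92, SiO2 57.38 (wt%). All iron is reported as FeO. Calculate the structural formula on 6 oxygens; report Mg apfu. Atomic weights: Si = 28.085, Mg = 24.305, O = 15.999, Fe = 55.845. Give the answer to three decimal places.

33.72 wt% MgO ÷ 40.304 g/mol = 0.83664 mol, giving 0.83664 Mg and 0.83664 O.
8.92 wt% FeO ÷ 71.844 g/mol = 0.12416 mol, giving 0.12416 Fe and 0.12416 O.
57.38 wt% SiO2 ÷ 60.083 g/mol = 0.95501 mol, giving 0.95501 Si and 1.91002 O.
Oxygen sums to 2.87082; scaling by 6/2.87082 = 2.09000 puts the formula on 6 O.
Mg: 0.83664 × 2.09000 = 1.749 atoms per formula unit.

1.749 Mg apfu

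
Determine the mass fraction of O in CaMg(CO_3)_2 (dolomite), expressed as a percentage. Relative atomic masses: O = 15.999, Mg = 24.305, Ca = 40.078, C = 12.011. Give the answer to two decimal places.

Formula mass = 1·40.078 + 1·24.305 + 2·12.011 + 6·15.999 = 184.399 g/mol, of which 95.994 g is O.
So O makes up 95.994/184.399 = 0.5206 of the mass, i.e. 52.06%.

52.06 wt%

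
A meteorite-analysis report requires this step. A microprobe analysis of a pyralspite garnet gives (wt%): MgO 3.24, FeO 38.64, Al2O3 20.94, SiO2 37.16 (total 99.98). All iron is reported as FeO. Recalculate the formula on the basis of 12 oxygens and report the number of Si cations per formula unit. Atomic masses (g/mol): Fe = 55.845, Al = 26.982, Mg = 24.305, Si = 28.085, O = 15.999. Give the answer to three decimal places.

3.003 Si apfu

MgO: 3.24/40.304 = 0.08039 mol → 0.08039 mol Mg, 0.08039 mol O.
FeO: 38.64/71.844 = 0.53783 mol → 0.53783 mol Fe, 0.53783 mol O.
Al2O3: 20.94/101.961 = 0.20537 mol → 0.41074 mol Al, 0.61611 mol O.
SiO2: 37.16/60.083 = 0.61848 mol → 0.61848 mol Si, 1.23696 mol O.
Total oxygen = 2.47129 mol. Normalization factor = 12/2.47129 = 4.85576.
Si per 12 O = 0.61848 × 4.85576 = 3.003.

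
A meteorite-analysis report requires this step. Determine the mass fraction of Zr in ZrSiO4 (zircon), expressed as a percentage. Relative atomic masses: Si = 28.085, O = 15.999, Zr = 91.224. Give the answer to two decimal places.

Formula mass = 1×91.224 + 1×28.085 + 4×15.999 = 183.305 g/mol, of which 91.224 g is Zr.
So Zr makes up 91.224/183.305 = 0.4977 of the mass, i.e. 49.77%.

49.77 mass %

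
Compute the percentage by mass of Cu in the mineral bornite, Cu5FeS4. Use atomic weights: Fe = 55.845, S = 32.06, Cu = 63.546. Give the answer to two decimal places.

63.32 wt%

Molar mass of Cu5FeS4: 5·63.546 + 1·55.845 + 4·32.06 = 501.815 g/mol.
Mass of Cu per formula unit: 5 × 63.546 = 317.730 g.
Weight fraction Cu = 317.730 / 501.815 = 0.6332.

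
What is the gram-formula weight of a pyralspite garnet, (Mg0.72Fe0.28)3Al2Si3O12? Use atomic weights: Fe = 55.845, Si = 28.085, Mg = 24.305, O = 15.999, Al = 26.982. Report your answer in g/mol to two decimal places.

The formula mass is the sum 2.16·24.305 + 0.84·55.845 + 2·26.982 + 3·28.085 + 12·15.999.

429.62 g/mol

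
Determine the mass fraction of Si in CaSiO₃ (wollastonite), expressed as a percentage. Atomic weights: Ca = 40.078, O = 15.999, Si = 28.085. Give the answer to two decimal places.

M(CaSiO₃) = 116.160 g/mol.
Si contributes 1 × 28.085 = 28.085 g per mole.
28.085/116.160 = 0.2418 → 24.18%.

24.18 mass %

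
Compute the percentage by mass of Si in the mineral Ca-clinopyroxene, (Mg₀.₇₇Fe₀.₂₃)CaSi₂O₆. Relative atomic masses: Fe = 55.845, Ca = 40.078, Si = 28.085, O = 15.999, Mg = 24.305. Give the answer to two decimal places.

25.10 mass %

M((Mg₀.₇₇Fe₀.₂₃)CaSi₂O₆) = 223.801 g/mol.
Si contributes 2 × 28.085 = 56.170 g per mole.
56.170/223.801 = 0.2510 → 25.10%.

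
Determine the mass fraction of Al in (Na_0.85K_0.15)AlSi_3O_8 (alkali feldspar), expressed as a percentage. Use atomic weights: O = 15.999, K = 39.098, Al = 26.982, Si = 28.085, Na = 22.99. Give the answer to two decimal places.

10.20 weight percent

M((Na_0.85K_0.15)AlSi_3O_8) = 264.635 g/mol.
Al contributes 1 × 26.982 = 26.982 g per mole.
26.982/264.635 = 0.1020 → 10.20%.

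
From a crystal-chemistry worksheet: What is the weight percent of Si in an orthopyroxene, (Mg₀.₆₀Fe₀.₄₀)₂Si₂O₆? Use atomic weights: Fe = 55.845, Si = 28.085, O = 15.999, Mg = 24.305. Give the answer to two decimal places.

24.85 mass %

Formula mass = 1.20·24.305 + 0.80·55.845 + 2·28.085 + 6·15.999 = 226.006 g/mol, of which 56.170 g is Si.
So Si makes up 56.170/226.006 = 0.2485 of the mass, i.e. 24.85%.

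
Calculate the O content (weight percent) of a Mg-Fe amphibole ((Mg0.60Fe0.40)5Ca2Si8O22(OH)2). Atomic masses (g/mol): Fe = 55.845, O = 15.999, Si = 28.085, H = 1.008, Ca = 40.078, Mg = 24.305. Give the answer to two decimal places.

43.86 weight percent

M((Mg0.60Fe0.40)5Ca2Si8O22(OH)2) = 875.433 g/mol.
O contributes 24 × 15.999 = 383.976 g per mole.
383.976/875.433 = 0.4386 → 43.86%.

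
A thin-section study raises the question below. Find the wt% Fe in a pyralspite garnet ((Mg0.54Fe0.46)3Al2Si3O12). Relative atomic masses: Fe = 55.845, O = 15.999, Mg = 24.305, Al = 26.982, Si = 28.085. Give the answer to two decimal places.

M((Mg0.54Fe0.46)3Al2Si3O12) = 446.647 g/mol.
Fe contributes 1.38 × 55.845 = 77.066 g per mole.
77.066/446.647 = 0.1725 → 17.25%.

17.25 wt%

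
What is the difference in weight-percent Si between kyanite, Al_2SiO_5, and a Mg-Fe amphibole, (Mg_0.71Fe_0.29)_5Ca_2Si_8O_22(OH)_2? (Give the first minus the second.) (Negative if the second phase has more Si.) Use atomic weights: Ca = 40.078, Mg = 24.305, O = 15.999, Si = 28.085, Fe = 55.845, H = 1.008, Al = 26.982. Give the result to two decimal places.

-8.85 percentage points

M(Al_2SiO_5) = 162.044 g/mol, so wt% Si = 28.085/162.044 × 100 = 17.33%.
M((Mg_0.71Fe_0.29)_5Ca_2Si_8O_22(OH)_2) = 858.086 g/mol, so wt% Si = 224.680/858.086 × 100 = 26.18%.
17.33 − 26.18 = -8.85 pp.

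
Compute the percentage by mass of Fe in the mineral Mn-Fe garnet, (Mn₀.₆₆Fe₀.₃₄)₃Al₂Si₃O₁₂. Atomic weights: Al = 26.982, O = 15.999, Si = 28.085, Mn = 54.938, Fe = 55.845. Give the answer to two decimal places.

Molar mass of (Mn₀.₆₆Fe₀.₃₄)₃Al₂Si₃O₁₂: 1.98×54.938 + 1.02×55.845 + 2×26.982 + 3×28.085 + 12×15.999 = 495.946 g/mol.
Mass of Fe per formula unit: 1.02 × 55.845 = 56.962 g.
Weight fraction Fe = 56.962 / 495.946 = 0.1149.

11.49 mass %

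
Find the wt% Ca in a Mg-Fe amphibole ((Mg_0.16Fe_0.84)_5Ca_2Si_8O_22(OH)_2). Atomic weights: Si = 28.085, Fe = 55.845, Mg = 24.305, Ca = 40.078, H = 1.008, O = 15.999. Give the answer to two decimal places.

M((Mg_0.16Fe_0.84)_5Ca_2Si_8O_22(OH)_2) = 944.821 g/mol.
Ca contributes 2 × 40.078 = 80.156 g per mole.
80.156/944.821 = 0.0848 → 8.48%.

8.48 wt%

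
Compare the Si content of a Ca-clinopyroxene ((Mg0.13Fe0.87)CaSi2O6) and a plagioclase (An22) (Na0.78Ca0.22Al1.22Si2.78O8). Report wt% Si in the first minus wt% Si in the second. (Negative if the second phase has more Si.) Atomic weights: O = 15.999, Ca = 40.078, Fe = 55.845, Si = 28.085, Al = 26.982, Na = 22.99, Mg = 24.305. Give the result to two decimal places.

-6.36 percentage points

M((Mg0.13Fe0.87)CaSi2O6) = 243.987 g/mol, so wt% Si = 56.170/243.987 × 100 = 23.02%.
M(Na0.78Ca0.22Al1.22Si2.78O8) = 265.736 g/mol, so wt% Si = 78.076/265.736 × 100 = 29.38%.
23.02 − 29.38 = -6.36 pp.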